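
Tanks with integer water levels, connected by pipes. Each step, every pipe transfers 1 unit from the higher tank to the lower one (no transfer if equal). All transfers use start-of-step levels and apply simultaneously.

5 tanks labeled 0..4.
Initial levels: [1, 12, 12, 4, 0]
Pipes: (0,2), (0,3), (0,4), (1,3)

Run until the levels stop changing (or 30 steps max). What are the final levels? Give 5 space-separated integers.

Step 1: flows [2->0,3->0,0->4,1->3] -> levels [2 11 11 4 1]
Step 2: flows [2->0,3->0,0->4,1->3] -> levels [3 10 10 4 2]
Step 3: flows [2->0,3->0,0->4,1->3] -> levels [4 9 9 4 3]
Step 4: flows [2->0,0=3,0->4,1->3] -> levels [4 8 8 5 4]
Step 5: flows [2->0,3->0,0=4,1->3] -> levels [6 7 7 5 4]
Step 6: flows [2->0,0->3,0->4,1->3] -> levels [5 6 6 7 5]
Step 7: flows [2->0,3->0,0=4,3->1] -> levels [7 7 5 5 5]
Step 8: flows [0->2,0->3,0->4,1->3] -> levels [4 6 6 7 6]
Step 9: flows [2->0,3->0,4->0,3->1] -> levels [7 7 5 5 5]
  -> period-2 cycle: step 9 state = step 7 state; never stabilizes
  -> state at step 30: (30-7) mod 2 = 1, same as step 8 -> [4 6 6 7 6]

Answer: 4 6 6 7 6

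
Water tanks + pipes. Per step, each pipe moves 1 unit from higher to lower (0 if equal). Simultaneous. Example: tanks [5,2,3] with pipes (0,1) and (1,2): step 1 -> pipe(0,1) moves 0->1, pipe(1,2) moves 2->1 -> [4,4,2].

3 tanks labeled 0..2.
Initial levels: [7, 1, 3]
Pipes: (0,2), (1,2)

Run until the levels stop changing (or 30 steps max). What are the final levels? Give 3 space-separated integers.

Answer: 4 4 3

Derivation:
Step 1: flows [0->2,2->1] -> levels [6 2 3]
Step 2: flows [0->2,2->1] -> levels [5 3 3]
Step 3: flows [0->2,1=2] -> levels [4 3 4]
Step 4: flows [0=2,2->1] -> levels [4 4 3]
Step 5: flows [0->2,1->2] -> levels [3 3 5]
Step 6: flows [2->0,2->1] -> levels [4 4 3]
  -> period-2 cycle: step 6 state = step 4 state; never stabilizes
  -> state at step 30: (30-4) mod 2 = 0, same as step 4 -> [4 4 3]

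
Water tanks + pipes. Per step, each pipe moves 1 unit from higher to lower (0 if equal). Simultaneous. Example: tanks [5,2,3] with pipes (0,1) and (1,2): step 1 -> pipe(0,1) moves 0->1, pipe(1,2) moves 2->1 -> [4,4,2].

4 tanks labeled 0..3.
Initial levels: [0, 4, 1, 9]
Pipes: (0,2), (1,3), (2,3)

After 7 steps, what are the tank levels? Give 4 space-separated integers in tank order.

Step 1: flows [2->0,3->1,3->2] -> levels [1 5 1 7]
Step 2: flows [0=2,3->1,3->2] -> levels [1 6 2 5]
Step 3: flows [2->0,1->3,3->2] -> levels [2 5 2 5]
Step 4: flows [0=2,1=3,3->2] -> levels [2 5 3 4]
Step 5: flows [2->0,1->3,3->2] -> levels [3 4 3 4]
Step 6: flows [0=2,1=3,3->2] -> levels [3 4 4 3]
Step 7: flows [2->0,1->3,2->3] -> levels [4 3 2 5]

Answer: 4 3 2 5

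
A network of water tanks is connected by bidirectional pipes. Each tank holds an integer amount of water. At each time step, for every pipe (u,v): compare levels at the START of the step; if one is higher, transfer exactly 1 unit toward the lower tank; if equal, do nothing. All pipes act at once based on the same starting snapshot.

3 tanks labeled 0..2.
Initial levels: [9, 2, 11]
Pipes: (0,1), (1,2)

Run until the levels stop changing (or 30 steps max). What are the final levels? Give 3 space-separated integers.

Step 1: flows [0->1,2->1] -> levels [8 4 10]
Step 2: flows [0->1,2->1] -> levels [7 6 9]
Step 3: flows [0->1,2->1] -> levels [6 8 8]
Step 4: flows [1->0,1=2] -> levels [7 7 8]
Step 5: flows [0=1,2->1] -> levels [7 8 7]
Step 6: flows [1->0,1->2] -> levels [8 6 8]
Step 7: flows [0->1,2->1] -> levels [7 8 7]
  -> period-2 cycle: step 7 state = step 5 state; never stabilizes
  -> state at step 30: (30-5) mod 2 = 1, same as step 6 -> [8 6 8]

Answer: 8 6 8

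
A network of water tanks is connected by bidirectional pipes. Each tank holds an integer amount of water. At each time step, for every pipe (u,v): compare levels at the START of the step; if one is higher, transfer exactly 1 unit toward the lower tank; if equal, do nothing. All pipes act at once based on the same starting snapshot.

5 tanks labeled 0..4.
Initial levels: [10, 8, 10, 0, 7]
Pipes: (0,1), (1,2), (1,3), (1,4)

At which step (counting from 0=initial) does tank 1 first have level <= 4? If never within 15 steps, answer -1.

Answer: -1

Derivation:
Step 1: flows [0->1,2->1,1->3,1->4] -> levels [9 8 9 1 8]
Step 2: flows [0->1,2->1,1->3,1=4] -> levels [8 9 8 2 8]
Step 3: flows [1->0,1->2,1->3,1->4] -> levels [9 5 9 3 9]
Step 4: flows [0->1,2->1,1->3,4->1] -> levels [8 7 8 4 8]
Step 5: flows [0->1,2->1,1->3,4->1] -> levels [7 9 7 5 7]
Step 6: flows [1->0,1->2,1->3,1->4] -> levels [8 5 8 6 8]
Step 7: flows [0->1,2->1,3->1,4->1] -> levels [7 9 7 5 7]
  -> period-2 cycle (repeats step 5); tank 1 never drops to <=4
Tank 1 never reaches <=4 within 15 steps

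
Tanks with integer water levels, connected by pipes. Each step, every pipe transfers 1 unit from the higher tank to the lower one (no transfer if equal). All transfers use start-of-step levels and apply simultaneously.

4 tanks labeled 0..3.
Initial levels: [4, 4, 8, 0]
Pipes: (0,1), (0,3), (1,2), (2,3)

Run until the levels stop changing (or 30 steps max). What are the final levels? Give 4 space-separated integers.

Step 1: flows [0=1,0->3,2->1,2->3] -> levels [3 5 6 2]
Step 2: flows [1->0,0->3,2->1,2->3] -> levels [3 5 4 4]
Step 3: flows [1->0,3->0,1->2,2=3] -> levels [5 3 5 3]
Step 4: flows [0->1,0->3,2->1,2->3] -> levels [3 5 3 5]
Step 5: flows [1->0,3->0,1->2,3->2] -> levels [5 3 5 3]
  -> period-2 cycle: step 5 state = step 3 state; never stabilizes
  -> state at step 30: (30-3) mod 2 = 1, same as step 4 -> [3 5 3 5]

Answer: 3 5 3 5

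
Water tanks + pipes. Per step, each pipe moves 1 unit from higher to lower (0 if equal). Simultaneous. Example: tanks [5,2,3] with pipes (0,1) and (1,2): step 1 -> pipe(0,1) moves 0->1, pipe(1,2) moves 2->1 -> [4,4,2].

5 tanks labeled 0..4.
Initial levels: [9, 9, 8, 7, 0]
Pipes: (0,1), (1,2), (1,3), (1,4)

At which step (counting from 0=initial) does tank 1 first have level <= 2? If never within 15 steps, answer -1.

Answer: -1

Derivation:
Step 1: flows [0=1,1->2,1->3,1->4] -> levels [9 6 9 8 1]
Step 2: flows [0->1,2->1,3->1,1->4] -> levels [8 8 8 7 2]
Step 3: flows [0=1,1=2,1->3,1->4] -> levels [8 6 8 8 3]
Step 4: flows [0->1,2->1,3->1,1->4] -> levels [7 8 7 7 4]
Step 5: flows [1->0,1->2,1->3,1->4] -> levels [8 4 8 8 5]
Step 6: flows [0->1,2->1,3->1,4->1] -> levels [7 8 7 7 4]
  -> period-2 cycle (repeats step 4); tank 1 never drops to <=2
Tank 1 never reaches <=2 within 15 steps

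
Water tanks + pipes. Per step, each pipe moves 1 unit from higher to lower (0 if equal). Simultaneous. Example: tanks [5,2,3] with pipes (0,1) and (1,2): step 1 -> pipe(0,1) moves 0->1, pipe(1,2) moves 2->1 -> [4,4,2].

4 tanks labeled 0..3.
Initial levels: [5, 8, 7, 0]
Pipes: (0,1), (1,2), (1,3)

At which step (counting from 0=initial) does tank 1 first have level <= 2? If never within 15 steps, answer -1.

Answer: -1

Derivation:
Step 1: flows [1->0,1->2,1->3] -> levels [6 5 8 1]
Step 2: flows [0->1,2->1,1->3] -> levels [5 6 7 2]
Step 3: flows [1->0,2->1,1->3] -> levels [6 5 6 3]
Step 4: flows [0->1,2->1,1->3] -> levels [5 6 5 4]
Step 5: flows [1->0,1->2,1->3] -> levels [6 3 6 5]
Step 6: flows [0->1,2->1,3->1] -> levels [5 6 5 4]
  -> period-2 cycle (repeats step 4); tank 1 never drops to <=2
Tank 1 never reaches <=2 within 15 steps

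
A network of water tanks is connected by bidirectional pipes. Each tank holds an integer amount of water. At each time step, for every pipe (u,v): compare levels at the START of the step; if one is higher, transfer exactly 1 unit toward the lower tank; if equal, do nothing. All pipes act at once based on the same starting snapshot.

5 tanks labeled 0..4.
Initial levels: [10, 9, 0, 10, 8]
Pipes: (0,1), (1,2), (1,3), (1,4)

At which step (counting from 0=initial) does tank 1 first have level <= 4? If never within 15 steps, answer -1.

Answer: -1

Derivation:
Step 1: flows [0->1,1->2,3->1,1->4] -> levels [9 9 1 9 9]
Step 2: flows [0=1,1->2,1=3,1=4] -> levels [9 8 2 9 9]
Step 3: flows [0->1,1->2,3->1,4->1] -> levels [8 10 3 8 8]
Step 4: flows [1->0,1->2,1->3,1->4] -> levels [9 6 4 9 9]
Step 5: flows [0->1,1->2,3->1,4->1] -> levels [8 8 5 8 8]
Step 6: flows [0=1,1->2,1=3,1=4] -> levels [8 7 6 8 8]
Step 7: flows [0->1,1->2,3->1,4->1] -> levels [7 9 7 7 7]
Step 8: flows [1->0,1->2,1->3,1->4] -> levels [8 5 8 8 8]
Step 9: flows [0->1,2->1,3->1,4->1] -> levels [7 9 7 7 7]
  -> period-2 cycle (repeats step 7); tank 1 never drops to <=4
Tank 1 never reaches <=4 within 15 steps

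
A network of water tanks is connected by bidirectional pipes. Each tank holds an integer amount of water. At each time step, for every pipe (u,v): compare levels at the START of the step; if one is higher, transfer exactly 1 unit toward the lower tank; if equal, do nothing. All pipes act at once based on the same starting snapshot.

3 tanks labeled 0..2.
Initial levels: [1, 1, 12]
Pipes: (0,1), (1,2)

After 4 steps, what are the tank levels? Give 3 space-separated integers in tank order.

Answer: 3 3 8

Derivation:
Step 1: flows [0=1,2->1] -> levels [1 2 11]
Step 2: flows [1->0,2->1] -> levels [2 2 10]
Step 3: flows [0=1,2->1] -> levels [2 3 9]
Step 4: flows [1->0,2->1] -> levels [3 3 8]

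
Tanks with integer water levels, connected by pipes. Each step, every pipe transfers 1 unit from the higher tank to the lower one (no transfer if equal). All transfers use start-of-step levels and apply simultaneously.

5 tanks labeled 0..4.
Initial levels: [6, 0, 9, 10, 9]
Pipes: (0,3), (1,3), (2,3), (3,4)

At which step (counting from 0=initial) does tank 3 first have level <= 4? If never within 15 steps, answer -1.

Answer: 6

Derivation:
Step 1: flows [3->0,3->1,3->2,3->4] -> levels [7 1 10 6 10]
Step 2: flows [0->3,3->1,2->3,4->3] -> levels [6 2 9 8 9]
Step 3: flows [3->0,3->1,2->3,4->3] -> levels [7 3 8 8 8]
Step 4: flows [3->0,3->1,2=3,3=4] -> levels [8 4 8 6 8]
Step 5: flows [0->3,3->1,2->3,4->3] -> levels [7 5 7 8 7]
Step 6: flows [3->0,3->1,3->2,3->4] -> levels [8 6 8 4 8]
Tank 3 first reaches <=4 at step 6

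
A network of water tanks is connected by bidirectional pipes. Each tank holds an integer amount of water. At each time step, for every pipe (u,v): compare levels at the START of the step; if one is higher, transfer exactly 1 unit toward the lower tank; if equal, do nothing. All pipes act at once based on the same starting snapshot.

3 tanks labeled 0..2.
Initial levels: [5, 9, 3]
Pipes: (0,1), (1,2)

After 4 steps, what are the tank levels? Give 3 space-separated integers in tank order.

Answer: 6 5 6

Derivation:
Step 1: flows [1->0,1->2] -> levels [6 7 4]
Step 2: flows [1->0,1->2] -> levels [7 5 5]
Step 3: flows [0->1,1=2] -> levels [6 6 5]
Step 4: flows [0=1,1->2] -> levels [6 5 6]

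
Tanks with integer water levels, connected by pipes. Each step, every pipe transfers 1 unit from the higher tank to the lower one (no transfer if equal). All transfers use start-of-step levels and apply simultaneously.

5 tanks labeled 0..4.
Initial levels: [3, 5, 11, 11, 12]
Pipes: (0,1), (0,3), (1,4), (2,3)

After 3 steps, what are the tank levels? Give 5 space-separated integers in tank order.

Answer: 7 7 10 9 9

Derivation:
Step 1: flows [1->0,3->0,4->1,2=3] -> levels [5 5 11 10 11]
Step 2: flows [0=1,3->0,4->1,2->3] -> levels [6 6 10 10 10]
Step 3: flows [0=1,3->0,4->1,2=3] -> levels [7 7 10 9 9]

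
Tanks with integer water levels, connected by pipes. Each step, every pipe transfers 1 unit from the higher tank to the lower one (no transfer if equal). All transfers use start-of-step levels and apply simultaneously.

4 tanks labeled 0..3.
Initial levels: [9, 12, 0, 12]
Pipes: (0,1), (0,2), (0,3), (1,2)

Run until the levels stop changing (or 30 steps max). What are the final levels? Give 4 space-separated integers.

Step 1: flows [1->0,0->2,3->0,1->2] -> levels [10 10 2 11]
Step 2: flows [0=1,0->2,3->0,1->2] -> levels [10 9 4 10]
Step 3: flows [0->1,0->2,0=3,1->2] -> levels [8 9 6 10]
Step 4: flows [1->0,0->2,3->0,1->2] -> levels [9 7 8 9]
Step 5: flows [0->1,0->2,0=3,2->1] -> levels [7 9 8 9]
Step 6: flows [1->0,2->0,3->0,1->2] -> levels [10 7 8 8]
Step 7: flows [0->1,0->2,0->3,2->1] -> levels [7 9 8 9]
  -> period-2 cycle: step 7 state = step 5 state; never stabilizes
  -> state at step 30: (30-5) mod 2 = 1, same as step 6 -> [10 7 8 8]

Answer: 10 7 8 8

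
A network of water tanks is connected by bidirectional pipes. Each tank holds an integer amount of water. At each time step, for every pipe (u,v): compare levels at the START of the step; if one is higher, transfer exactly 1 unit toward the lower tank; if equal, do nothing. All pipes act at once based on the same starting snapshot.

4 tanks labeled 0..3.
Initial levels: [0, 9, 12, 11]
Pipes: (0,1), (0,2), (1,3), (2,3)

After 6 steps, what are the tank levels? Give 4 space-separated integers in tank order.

Step 1: flows [1->0,2->0,3->1,2->3] -> levels [2 9 10 11]
Step 2: flows [1->0,2->0,3->1,3->2] -> levels [4 9 10 9]
Step 3: flows [1->0,2->0,1=3,2->3] -> levels [6 8 8 10]
Step 4: flows [1->0,2->0,3->1,3->2] -> levels [8 8 8 8]
Step 5: flows [0=1,0=2,1=3,2=3] -> levels [8 8 8 8]
  -> stable; steps 6..6 unchanged -> [8 8 8 8]

Answer: 8 8 8 8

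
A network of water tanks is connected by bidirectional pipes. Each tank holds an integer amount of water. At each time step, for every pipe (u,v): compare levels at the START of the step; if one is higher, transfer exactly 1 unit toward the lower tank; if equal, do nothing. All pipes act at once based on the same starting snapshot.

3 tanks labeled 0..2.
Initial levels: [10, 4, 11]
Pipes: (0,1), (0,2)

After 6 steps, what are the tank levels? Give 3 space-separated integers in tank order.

Answer: 7 9 9

Derivation:
Step 1: flows [0->1,2->0] -> levels [10 5 10]
Step 2: flows [0->1,0=2] -> levels [9 6 10]
Step 3: flows [0->1,2->0] -> levels [9 7 9]
Step 4: flows [0->1,0=2] -> levels [8 8 9]
Step 5: flows [0=1,2->0] -> levels [9 8 8]
Step 6: flows [0->1,0->2] -> levels [7 9 9]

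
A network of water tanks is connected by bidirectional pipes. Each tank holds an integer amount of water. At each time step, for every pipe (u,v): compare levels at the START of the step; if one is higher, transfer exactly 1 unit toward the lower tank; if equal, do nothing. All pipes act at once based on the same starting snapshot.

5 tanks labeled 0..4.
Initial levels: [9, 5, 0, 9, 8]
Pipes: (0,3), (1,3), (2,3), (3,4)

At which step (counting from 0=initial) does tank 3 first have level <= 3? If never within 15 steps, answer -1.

Answer: -1

Derivation:
Step 1: flows [0=3,3->1,3->2,3->4] -> levels [9 6 1 6 9]
Step 2: flows [0->3,1=3,3->2,4->3] -> levels [8 6 2 7 8]
Step 3: flows [0->3,3->1,3->2,4->3] -> levels [7 7 3 7 7]
Step 4: flows [0=3,1=3,3->2,3=4] -> levels [7 7 4 6 7]
Step 5: flows [0->3,1->3,3->2,4->3] -> levels [6 6 5 8 6]
Step 6: flows [3->0,3->1,3->2,3->4] -> levels [7 7 6 4 7]
Step 7: flows [0->3,1->3,2->3,4->3] -> levels [6 6 5 8 6]
  -> period-2 cycle (repeats step 5); tank 3 never drops to <=3
Tank 3 never reaches <=3 within 15 steps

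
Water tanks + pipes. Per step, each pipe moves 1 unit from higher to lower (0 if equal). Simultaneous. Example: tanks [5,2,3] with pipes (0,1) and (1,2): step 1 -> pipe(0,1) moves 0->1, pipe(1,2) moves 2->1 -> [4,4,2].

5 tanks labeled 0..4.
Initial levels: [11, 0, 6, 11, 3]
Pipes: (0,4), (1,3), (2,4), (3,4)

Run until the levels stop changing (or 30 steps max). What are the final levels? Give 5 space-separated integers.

Step 1: flows [0->4,3->1,2->4,3->4] -> levels [10 1 5 9 6]
Step 2: flows [0->4,3->1,4->2,3->4] -> levels [9 2 6 7 7]
Step 3: flows [0->4,3->1,4->2,3=4] -> levels [8 3 7 6 7]
Step 4: flows [0->4,3->1,2=4,4->3] -> levels [7 4 7 6 7]
Step 5: flows [0=4,3->1,2=4,4->3] -> levels [7 5 7 6 6]
Step 6: flows [0->4,3->1,2->4,3=4] -> levels [6 6 6 5 8]
Step 7: flows [4->0,1->3,4->2,4->3] -> levels [7 5 7 7 5]
Step 8: flows [0->4,3->1,2->4,3->4] -> levels [6 6 6 5 8]
  -> period-2 cycle: step 8 state = step 6 state; never stabilizes
  -> state at step 30: (30-6) mod 2 = 0, same as step 6 -> [6 6 6 5 8]

Answer: 6 6 6 5 8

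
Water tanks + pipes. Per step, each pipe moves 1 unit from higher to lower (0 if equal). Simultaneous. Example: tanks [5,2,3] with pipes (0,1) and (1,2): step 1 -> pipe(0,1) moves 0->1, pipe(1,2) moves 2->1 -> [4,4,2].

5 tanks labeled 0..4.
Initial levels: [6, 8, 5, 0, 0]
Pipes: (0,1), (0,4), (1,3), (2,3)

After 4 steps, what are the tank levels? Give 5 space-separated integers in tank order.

Answer: 3 4 4 4 4

Derivation:
Step 1: flows [1->0,0->4,1->3,2->3] -> levels [6 6 4 2 1]
Step 2: flows [0=1,0->4,1->3,2->3] -> levels [5 5 3 4 2]
Step 3: flows [0=1,0->4,1->3,3->2] -> levels [4 4 4 4 3]
Step 4: flows [0=1,0->4,1=3,2=3] -> levels [3 4 4 4 4]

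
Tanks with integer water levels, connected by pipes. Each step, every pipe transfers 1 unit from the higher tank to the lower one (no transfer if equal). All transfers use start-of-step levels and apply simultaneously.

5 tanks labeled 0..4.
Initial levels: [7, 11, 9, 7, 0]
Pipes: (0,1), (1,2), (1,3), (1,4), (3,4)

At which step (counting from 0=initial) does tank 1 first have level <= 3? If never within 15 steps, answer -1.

Answer: -1

Derivation:
Step 1: flows [1->0,1->2,1->3,1->4,3->4] -> levels [8 7 10 7 2]
Step 2: flows [0->1,2->1,1=3,1->4,3->4] -> levels [7 8 9 6 4]
Step 3: flows [1->0,2->1,1->3,1->4,3->4] -> levels [8 6 8 6 6]
Step 4: flows [0->1,2->1,1=3,1=4,3=4] -> levels [7 8 7 6 6]
Step 5: flows [1->0,1->2,1->3,1->4,3=4] -> levels [8 4 8 7 7]
Step 6: flows [0->1,2->1,3->1,4->1,3=4] -> levels [7 8 7 6 6]
  -> period-2 cycle (repeats step 4); tank 1 never drops to <=3
Tank 1 never reaches <=3 within 15 steps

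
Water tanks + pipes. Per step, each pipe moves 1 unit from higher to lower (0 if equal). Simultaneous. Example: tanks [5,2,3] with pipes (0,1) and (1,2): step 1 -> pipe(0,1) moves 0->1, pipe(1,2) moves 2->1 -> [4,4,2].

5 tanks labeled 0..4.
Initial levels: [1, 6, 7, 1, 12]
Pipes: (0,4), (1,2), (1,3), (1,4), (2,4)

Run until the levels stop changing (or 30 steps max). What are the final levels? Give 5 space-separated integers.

Step 1: flows [4->0,2->1,1->3,4->1,4->2] -> levels [2 7 7 2 9]
Step 2: flows [4->0,1=2,1->3,4->1,4->2] -> levels [3 7 8 3 6]
Step 3: flows [4->0,2->1,1->3,1->4,2->4] -> levels [4 6 6 4 7]
Step 4: flows [4->0,1=2,1->3,4->1,4->2] -> levels [5 6 7 5 4]
Step 5: flows [0->4,2->1,1->3,1->4,2->4] -> levels [4 5 5 6 7]
Step 6: flows [4->0,1=2,3->1,4->1,4->2] -> levels [5 7 6 5 4]
Step 7: flows [0->4,1->2,1->3,1->4,2->4] -> levels [4 4 6 6 7]
Step 8: flows [4->0,2->1,3->1,4->1,4->2] -> levels [5 7 6 5 4]
  -> period-2 cycle: step 8 state = step 6 state; never stabilizes
  -> state at step 30: (30-6) mod 2 = 0, same as step 6 -> [5 7 6 5 4]

Answer: 5 7 6 5 4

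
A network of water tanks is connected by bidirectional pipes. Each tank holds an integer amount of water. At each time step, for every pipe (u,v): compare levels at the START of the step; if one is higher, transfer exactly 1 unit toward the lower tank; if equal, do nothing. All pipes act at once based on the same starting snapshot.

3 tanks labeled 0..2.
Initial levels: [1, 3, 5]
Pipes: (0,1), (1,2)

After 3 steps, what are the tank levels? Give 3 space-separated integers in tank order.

Step 1: flows [1->0,2->1] -> levels [2 3 4]
Step 2: flows [1->0,2->1] -> levels [3 3 3]
Step 3: flows [0=1,1=2] -> levels [3 3 3]

Answer: 3 3 3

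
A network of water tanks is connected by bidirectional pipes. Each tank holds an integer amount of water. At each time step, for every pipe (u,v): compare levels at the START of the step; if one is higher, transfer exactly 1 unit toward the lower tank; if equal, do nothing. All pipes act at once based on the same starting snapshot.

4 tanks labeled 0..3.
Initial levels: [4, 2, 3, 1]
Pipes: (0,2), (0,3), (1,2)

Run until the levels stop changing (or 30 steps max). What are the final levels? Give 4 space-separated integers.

Answer: 3 3 2 2

Derivation:
Step 1: flows [0->2,0->3,2->1] -> levels [2 3 3 2]
Step 2: flows [2->0,0=3,1=2] -> levels [3 3 2 2]
Step 3: flows [0->2,0->3,1->2] -> levels [1 2 4 3]
Step 4: flows [2->0,3->0,2->1] -> levels [3 3 2 2]
  -> period-2 cycle: step 4 state = step 2 state; never stabilizes
  -> state at step 30: (30-2) mod 2 = 0, same as step 2 -> [3 3 2 2]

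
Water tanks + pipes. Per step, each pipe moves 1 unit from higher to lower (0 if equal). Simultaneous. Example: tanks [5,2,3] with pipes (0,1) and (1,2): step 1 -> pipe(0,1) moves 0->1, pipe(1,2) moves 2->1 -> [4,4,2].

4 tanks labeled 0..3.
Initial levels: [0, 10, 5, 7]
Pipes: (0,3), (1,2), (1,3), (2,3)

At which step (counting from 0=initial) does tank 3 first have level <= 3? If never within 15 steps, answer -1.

Answer: -1

Derivation:
Step 1: flows [3->0,1->2,1->3,3->2] -> levels [1 8 7 6]
Step 2: flows [3->0,1->2,1->3,2->3] -> levels [2 6 7 7]
Step 3: flows [3->0,2->1,3->1,2=3] -> levels [3 8 6 5]
Step 4: flows [3->0,1->2,1->3,2->3] -> levels [4 6 6 6]
Step 5: flows [3->0,1=2,1=3,2=3] -> levels [5 6 6 5]
Step 6: flows [0=3,1=2,1->3,2->3] -> levels [5 5 5 7]
Step 7: flows [3->0,1=2,3->1,3->2] -> levels [6 6 6 4]
Step 8: flows [0->3,1=2,1->3,2->3] -> levels [5 5 5 7]
  -> period-2 cycle (repeats step 6); tank 3 never drops to <=3
Tank 3 never reaches <=3 within 15 steps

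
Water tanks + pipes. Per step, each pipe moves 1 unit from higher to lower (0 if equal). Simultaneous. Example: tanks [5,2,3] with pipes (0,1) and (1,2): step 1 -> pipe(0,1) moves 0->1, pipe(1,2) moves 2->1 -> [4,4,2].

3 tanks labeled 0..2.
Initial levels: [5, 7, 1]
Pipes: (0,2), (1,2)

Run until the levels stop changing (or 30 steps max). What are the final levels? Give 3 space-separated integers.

Answer: 4 4 5

Derivation:
Step 1: flows [0->2,1->2] -> levels [4 6 3]
Step 2: flows [0->2,1->2] -> levels [3 5 5]
Step 3: flows [2->0,1=2] -> levels [4 5 4]
Step 4: flows [0=2,1->2] -> levels [4 4 5]
Step 5: flows [2->0,2->1] -> levels [5 5 3]
Step 6: flows [0->2,1->2] -> levels [4 4 5]
  -> period-2 cycle: step 6 state = step 4 state; never stabilizes
  -> state at step 30: (30-4) mod 2 = 0, same as step 4 -> [4 4 5]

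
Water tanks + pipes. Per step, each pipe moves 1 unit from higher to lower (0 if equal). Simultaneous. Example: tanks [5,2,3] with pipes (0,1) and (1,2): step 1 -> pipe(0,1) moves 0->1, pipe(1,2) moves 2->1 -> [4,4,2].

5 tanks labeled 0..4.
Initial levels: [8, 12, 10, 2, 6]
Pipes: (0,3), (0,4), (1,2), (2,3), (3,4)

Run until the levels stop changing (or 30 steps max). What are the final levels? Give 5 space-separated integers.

Answer: 7 8 10 6 7

Derivation:
Step 1: flows [0->3,0->4,1->2,2->3,4->3] -> levels [6 11 10 5 6]
Step 2: flows [0->3,0=4,1->2,2->3,4->3] -> levels [5 10 10 8 5]
Step 3: flows [3->0,0=4,1=2,2->3,3->4] -> levels [6 10 9 7 6]
Step 4: flows [3->0,0=4,1->2,2->3,3->4] -> levels [7 9 9 6 7]
Step 5: flows [0->3,0=4,1=2,2->3,4->3] -> levels [6 9 8 9 6]
Step 6: flows [3->0,0=4,1->2,3->2,3->4] -> levels [7 8 10 6 7]
Step 7: flows [0->3,0=4,2->1,2->3,4->3] -> levels [6 9 8 9 6]
  -> period-2 cycle: step 7 state = step 5 state; never stabilizes
  -> state at step 30: (30-5) mod 2 = 1, same as step 6 -> [7 8 10 6 7]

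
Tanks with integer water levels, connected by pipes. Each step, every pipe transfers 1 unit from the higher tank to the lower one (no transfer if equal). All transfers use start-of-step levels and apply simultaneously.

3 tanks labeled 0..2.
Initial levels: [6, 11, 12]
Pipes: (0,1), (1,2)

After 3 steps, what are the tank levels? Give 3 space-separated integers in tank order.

Step 1: flows [1->0,2->1] -> levels [7 11 11]
Step 2: flows [1->0,1=2] -> levels [8 10 11]
Step 3: flows [1->0,2->1] -> levels [9 10 10]

Answer: 9 10 10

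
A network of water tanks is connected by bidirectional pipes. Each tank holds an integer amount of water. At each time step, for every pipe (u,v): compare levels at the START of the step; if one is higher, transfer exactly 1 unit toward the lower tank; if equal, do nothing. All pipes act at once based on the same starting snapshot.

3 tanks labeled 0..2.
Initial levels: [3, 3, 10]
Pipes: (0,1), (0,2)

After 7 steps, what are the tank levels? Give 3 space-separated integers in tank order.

Answer: 6 5 5

Derivation:
Step 1: flows [0=1,2->0] -> levels [4 3 9]
Step 2: flows [0->1,2->0] -> levels [4 4 8]
Step 3: flows [0=1,2->0] -> levels [5 4 7]
Step 4: flows [0->1,2->0] -> levels [5 5 6]
Step 5: flows [0=1,2->0] -> levels [6 5 5]
Step 6: flows [0->1,0->2] -> levels [4 6 6]
Step 7: flows [1->0,2->0] -> levels [6 5 5]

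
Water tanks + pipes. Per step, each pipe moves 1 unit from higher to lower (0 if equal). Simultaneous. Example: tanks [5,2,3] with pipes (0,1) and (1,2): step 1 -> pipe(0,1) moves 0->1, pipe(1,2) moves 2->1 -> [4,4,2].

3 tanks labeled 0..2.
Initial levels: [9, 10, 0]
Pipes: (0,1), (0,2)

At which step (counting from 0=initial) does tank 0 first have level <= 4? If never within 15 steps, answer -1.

Answer: -1

Derivation:
Step 1: flows [1->0,0->2] -> levels [9 9 1]
Step 2: flows [0=1,0->2] -> levels [8 9 2]
Step 3: flows [1->0,0->2] -> levels [8 8 3]
Step 4: flows [0=1,0->2] -> levels [7 8 4]
Step 5: flows [1->0,0->2] -> levels [7 7 5]
Step 6: flows [0=1,0->2] -> levels [6 7 6]
Step 7: flows [1->0,0=2] -> levels [7 6 6]
Step 8: flows [0->1,0->2] -> levels [5 7 7]
Step 9: flows [1->0,2->0] -> levels [7 6 6]
  -> period-2 cycle (repeats step 7); tank 0 never drops to <=4
Tank 0 never reaches <=4 within 15 steps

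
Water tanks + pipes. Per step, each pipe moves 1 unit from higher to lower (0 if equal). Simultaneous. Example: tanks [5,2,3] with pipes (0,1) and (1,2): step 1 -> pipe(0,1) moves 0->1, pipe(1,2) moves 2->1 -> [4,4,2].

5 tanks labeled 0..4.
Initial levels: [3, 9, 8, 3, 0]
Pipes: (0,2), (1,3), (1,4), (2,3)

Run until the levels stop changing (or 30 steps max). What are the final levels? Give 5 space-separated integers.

Answer: 5 3 4 6 5

Derivation:
Step 1: flows [2->0,1->3,1->4,2->3] -> levels [4 7 6 5 1]
Step 2: flows [2->0,1->3,1->4,2->3] -> levels [5 5 4 7 2]
Step 3: flows [0->2,3->1,1->4,3->2] -> levels [4 5 6 5 3]
Step 4: flows [2->0,1=3,1->4,2->3] -> levels [5 4 4 6 4]
Step 5: flows [0->2,3->1,1=4,3->2] -> levels [4 5 6 4 4]
Step 6: flows [2->0,1->3,1->4,2->3] -> levels [5 3 4 6 5]
Step 7: flows [0->2,3->1,4->1,3->2] -> levels [4 5 6 4 4]
  -> period-2 cycle: step 7 state = step 5 state; never stabilizes
  -> state at step 30: (30-5) mod 2 = 1, same as step 6 -> [5 3 4 6 5]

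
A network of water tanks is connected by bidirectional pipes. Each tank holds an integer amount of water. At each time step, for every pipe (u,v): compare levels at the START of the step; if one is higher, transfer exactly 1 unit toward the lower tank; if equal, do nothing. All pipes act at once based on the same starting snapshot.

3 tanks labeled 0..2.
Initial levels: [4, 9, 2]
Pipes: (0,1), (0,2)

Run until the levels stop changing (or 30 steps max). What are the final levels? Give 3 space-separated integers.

Step 1: flows [1->0,0->2] -> levels [4 8 3]
Step 2: flows [1->0,0->2] -> levels [4 7 4]
Step 3: flows [1->0,0=2] -> levels [5 6 4]
Step 4: flows [1->0,0->2] -> levels [5 5 5]
Step 5: flows [0=1,0=2] -> levels [5 5 5]
  -> stable (no change)

Answer: 5 5 5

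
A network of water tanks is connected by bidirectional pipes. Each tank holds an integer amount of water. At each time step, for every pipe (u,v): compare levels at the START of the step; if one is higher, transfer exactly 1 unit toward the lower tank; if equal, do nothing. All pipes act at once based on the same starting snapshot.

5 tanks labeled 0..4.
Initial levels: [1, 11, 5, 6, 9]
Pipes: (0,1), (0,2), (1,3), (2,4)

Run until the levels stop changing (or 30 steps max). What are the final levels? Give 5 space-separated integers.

Step 1: flows [1->0,2->0,1->3,4->2] -> levels [3 9 5 7 8]
Step 2: flows [1->0,2->0,1->3,4->2] -> levels [5 7 5 8 7]
Step 3: flows [1->0,0=2,3->1,4->2] -> levels [6 7 6 7 6]
Step 4: flows [1->0,0=2,1=3,2=4] -> levels [7 6 6 7 6]
Step 5: flows [0->1,0->2,3->1,2=4] -> levels [5 8 7 6 6]
Step 6: flows [1->0,2->0,1->3,2->4] -> levels [7 6 5 7 7]
Step 7: flows [0->1,0->2,3->1,4->2] -> levels [5 8 7 6 6]
  -> period-2 cycle: step 7 state = step 5 state; never stabilizes
  -> state at step 30: (30-5) mod 2 = 1, same as step 6 -> [7 6 5 7 7]

Answer: 7 6 5 7 7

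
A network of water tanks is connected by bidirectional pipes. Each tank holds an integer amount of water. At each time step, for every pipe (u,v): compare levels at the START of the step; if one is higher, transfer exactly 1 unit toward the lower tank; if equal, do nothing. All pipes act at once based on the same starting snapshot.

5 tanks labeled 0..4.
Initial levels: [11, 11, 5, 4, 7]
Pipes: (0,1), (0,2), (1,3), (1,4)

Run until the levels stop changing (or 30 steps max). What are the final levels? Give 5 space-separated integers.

Step 1: flows [0=1,0->2,1->3,1->4] -> levels [10 9 6 5 8]
Step 2: flows [0->1,0->2,1->3,1->4] -> levels [8 8 7 6 9]
Step 3: flows [0=1,0->2,1->3,4->1] -> levels [7 8 8 7 8]
Step 4: flows [1->0,2->0,1->3,1=4] -> levels [9 6 7 8 8]
Step 5: flows [0->1,0->2,3->1,4->1] -> levels [7 9 8 7 7]
Step 6: flows [1->0,2->0,1->3,1->4] -> levels [9 6 7 8 8]
  -> period-2 cycle: step 6 state = step 4 state; never stabilizes
  -> state at step 30: (30-4) mod 2 = 0, same as step 4 -> [9 6 7 8 8]

Answer: 9 6 7 8 8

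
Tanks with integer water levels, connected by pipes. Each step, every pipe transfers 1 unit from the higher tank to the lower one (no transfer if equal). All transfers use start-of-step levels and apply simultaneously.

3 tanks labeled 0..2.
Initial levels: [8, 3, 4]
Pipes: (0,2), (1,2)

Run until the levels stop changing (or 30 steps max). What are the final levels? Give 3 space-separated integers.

Step 1: flows [0->2,2->1] -> levels [7 4 4]
Step 2: flows [0->2,1=2] -> levels [6 4 5]
Step 3: flows [0->2,2->1] -> levels [5 5 5]
Step 4: flows [0=2,1=2] -> levels [5 5 5]
  -> stable (no change)

Answer: 5 5 5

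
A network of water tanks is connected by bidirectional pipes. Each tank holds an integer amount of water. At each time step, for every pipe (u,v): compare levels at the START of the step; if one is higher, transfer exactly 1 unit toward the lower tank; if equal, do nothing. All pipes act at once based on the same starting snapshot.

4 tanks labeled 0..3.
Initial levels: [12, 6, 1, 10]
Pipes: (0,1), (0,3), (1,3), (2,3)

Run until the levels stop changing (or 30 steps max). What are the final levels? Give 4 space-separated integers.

Step 1: flows [0->1,0->3,3->1,3->2] -> levels [10 8 2 9]
Step 2: flows [0->1,0->3,3->1,3->2] -> levels [8 10 3 8]
Step 3: flows [1->0,0=3,1->3,3->2] -> levels [9 8 4 8]
Step 4: flows [0->1,0->3,1=3,3->2] -> levels [7 9 5 8]
Step 5: flows [1->0,3->0,1->3,3->2] -> levels [9 7 6 7]
Step 6: flows [0->1,0->3,1=3,3->2] -> levels [7 8 7 7]
Step 7: flows [1->0,0=3,1->3,2=3] -> levels [8 6 7 8]
Step 8: flows [0->1,0=3,3->1,3->2] -> levels [7 8 8 6]
Step 9: flows [1->0,0->3,1->3,2->3] -> levels [7 6 7 9]
Step 10: flows [0->1,3->0,3->1,3->2] -> levels [7 8 8 6]
  -> period-2 cycle: step 10 state = step 8 state; never stabilizes
  -> state at step 30: (30-8) mod 2 = 0, same as step 8 -> [7 8 8 6]

Answer: 7 8 8 6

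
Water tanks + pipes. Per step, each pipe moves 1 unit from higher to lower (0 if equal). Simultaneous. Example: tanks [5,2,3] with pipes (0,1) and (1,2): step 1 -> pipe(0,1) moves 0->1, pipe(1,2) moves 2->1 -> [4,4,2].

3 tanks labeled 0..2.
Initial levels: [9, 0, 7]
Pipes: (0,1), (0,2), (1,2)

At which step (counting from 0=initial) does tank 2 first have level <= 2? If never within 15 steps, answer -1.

Answer: -1

Derivation:
Step 1: flows [0->1,0->2,2->1] -> levels [7 2 7]
Step 2: flows [0->1,0=2,2->1] -> levels [6 4 6]
Step 3: flows [0->1,0=2,2->1] -> levels [5 6 5]
Step 4: flows [1->0,0=2,1->2] -> levels [6 4 6]
  -> period-2 cycle (repeats step 2); tank 2 never drops to <=2
Tank 2 never reaches <=2 within 15 steps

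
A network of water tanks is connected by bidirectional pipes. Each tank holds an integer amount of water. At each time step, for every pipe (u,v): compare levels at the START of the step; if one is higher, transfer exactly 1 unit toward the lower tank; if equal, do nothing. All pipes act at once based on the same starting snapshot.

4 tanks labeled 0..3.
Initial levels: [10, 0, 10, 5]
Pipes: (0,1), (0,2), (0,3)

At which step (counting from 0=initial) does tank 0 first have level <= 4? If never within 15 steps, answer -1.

Answer: 7

Derivation:
Step 1: flows [0->1,0=2,0->3] -> levels [8 1 10 6]
Step 2: flows [0->1,2->0,0->3] -> levels [7 2 9 7]
Step 3: flows [0->1,2->0,0=3] -> levels [7 3 8 7]
Step 4: flows [0->1,2->0,0=3] -> levels [7 4 7 7]
Step 5: flows [0->1,0=2,0=3] -> levels [6 5 7 7]
Step 6: flows [0->1,2->0,3->0] -> levels [7 6 6 6]
Step 7: flows [0->1,0->2,0->3] -> levels [4 7 7 7]
Tank 0 first reaches <=4 at step 7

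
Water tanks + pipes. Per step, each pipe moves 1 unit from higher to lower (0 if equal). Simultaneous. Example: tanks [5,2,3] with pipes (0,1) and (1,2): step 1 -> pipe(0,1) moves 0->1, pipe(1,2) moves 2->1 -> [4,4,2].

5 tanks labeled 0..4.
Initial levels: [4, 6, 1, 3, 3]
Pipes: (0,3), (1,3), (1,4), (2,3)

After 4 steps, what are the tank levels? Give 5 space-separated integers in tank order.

Answer: 4 5 3 2 3

Derivation:
Step 1: flows [0->3,1->3,1->4,3->2] -> levels [3 4 2 4 4]
Step 2: flows [3->0,1=3,1=4,3->2] -> levels [4 4 3 2 4]
Step 3: flows [0->3,1->3,1=4,2->3] -> levels [3 3 2 5 4]
Step 4: flows [3->0,3->1,4->1,3->2] -> levels [4 5 3 2 3]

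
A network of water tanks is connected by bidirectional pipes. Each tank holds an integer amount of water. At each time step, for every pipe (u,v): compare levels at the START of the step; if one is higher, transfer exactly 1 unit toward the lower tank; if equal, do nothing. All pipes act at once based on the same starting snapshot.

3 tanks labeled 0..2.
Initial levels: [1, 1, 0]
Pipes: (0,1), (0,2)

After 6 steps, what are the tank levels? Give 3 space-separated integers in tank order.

Answer: 2 0 0

Derivation:
Step 1: flows [0=1,0->2] -> levels [0 1 1]
Step 2: flows [1->0,2->0] -> levels [2 0 0]
Step 3: flows [0->1,0->2] -> levels [0 1 1]
  -> period-2 cycle: step 3 state = step 1 state
  -> state at step 6: (6-1) mod 2 = 1, same as step 2 -> [2 0 0]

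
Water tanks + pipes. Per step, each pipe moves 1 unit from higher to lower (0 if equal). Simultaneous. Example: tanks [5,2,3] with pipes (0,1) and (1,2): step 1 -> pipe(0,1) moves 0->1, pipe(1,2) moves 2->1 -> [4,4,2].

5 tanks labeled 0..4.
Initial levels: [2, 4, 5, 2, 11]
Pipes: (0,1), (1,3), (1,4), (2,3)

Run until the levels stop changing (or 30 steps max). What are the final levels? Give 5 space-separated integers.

Answer: 5 6 5 3 5

Derivation:
Step 1: flows [1->0,1->3,4->1,2->3] -> levels [3 3 4 4 10]
Step 2: flows [0=1,3->1,4->1,2=3] -> levels [3 5 4 3 9]
Step 3: flows [1->0,1->3,4->1,2->3] -> levels [4 4 3 5 8]
Step 4: flows [0=1,3->1,4->1,3->2] -> levels [4 6 4 3 7]
Step 5: flows [1->0,1->3,4->1,2->3] -> levels [5 5 3 5 6]
Step 6: flows [0=1,1=3,4->1,3->2] -> levels [5 6 4 4 5]
Step 7: flows [1->0,1->3,1->4,2=3] -> levels [6 3 4 5 6]
Step 8: flows [0->1,3->1,4->1,3->2] -> levels [5 6 5 3 5]
Step 9: flows [1->0,1->3,1->4,2->3] -> levels [6 3 4 5 6]
  -> period-2 cycle: step 9 state = step 7 state; never stabilizes
  -> state at step 30: (30-7) mod 2 = 1, same as step 8 -> [5 6 5 3 5]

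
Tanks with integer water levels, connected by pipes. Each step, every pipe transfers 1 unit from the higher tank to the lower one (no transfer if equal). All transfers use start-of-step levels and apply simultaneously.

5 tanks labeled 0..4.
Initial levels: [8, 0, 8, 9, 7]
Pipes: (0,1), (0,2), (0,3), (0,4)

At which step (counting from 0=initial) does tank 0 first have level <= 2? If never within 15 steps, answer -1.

Step 1: flows [0->1,0=2,3->0,0->4] -> levels [7 1 8 8 8]
Step 2: flows [0->1,2->0,3->0,4->0] -> levels [9 2 7 7 7]
Step 3: flows [0->1,0->2,0->3,0->4] -> levels [5 3 8 8 8]
Step 4: flows [0->1,2->0,3->0,4->0] -> levels [7 4 7 7 7]
Step 5: flows [0->1,0=2,0=3,0=4] -> levels [6 5 7 7 7]
Step 6: flows [0->1,2->0,3->0,4->0] -> levels [8 6 6 6 6]
Step 7: flows [0->1,0->2,0->3,0->4] -> levels [4 7 7 7 7]
Step 8: flows [1->0,2->0,3->0,4->0] -> levels [8 6 6 6 6]
  -> period-2 cycle (repeats step 6); tank 0 never drops to <=2
Tank 0 never reaches <=2 within 15 steps

Answer: -1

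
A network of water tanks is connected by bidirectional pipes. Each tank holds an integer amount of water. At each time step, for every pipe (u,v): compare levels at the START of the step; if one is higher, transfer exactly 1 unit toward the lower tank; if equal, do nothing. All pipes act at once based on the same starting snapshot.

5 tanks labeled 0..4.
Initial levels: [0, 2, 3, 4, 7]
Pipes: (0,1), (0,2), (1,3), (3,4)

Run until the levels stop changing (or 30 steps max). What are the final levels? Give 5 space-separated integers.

Step 1: flows [1->0,2->0,3->1,4->3] -> levels [2 2 2 4 6]
Step 2: flows [0=1,0=2,3->1,4->3] -> levels [2 3 2 4 5]
Step 3: flows [1->0,0=2,3->1,4->3] -> levels [3 3 2 4 4]
Step 4: flows [0=1,0->2,3->1,3=4] -> levels [2 4 3 3 4]
Step 5: flows [1->0,2->0,1->3,4->3] -> levels [4 2 2 5 3]
Step 6: flows [0->1,0->2,3->1,3->4] -> levels [2 4 3 3 4]
  -> period-2 cycle: step 6 state = step 4 state; never stabilizes
  -> state at step 30: (30-4) mod 2 = 0, same as step 4 -> [2 4 3 3 4]

Answer: 2 4 3 3 4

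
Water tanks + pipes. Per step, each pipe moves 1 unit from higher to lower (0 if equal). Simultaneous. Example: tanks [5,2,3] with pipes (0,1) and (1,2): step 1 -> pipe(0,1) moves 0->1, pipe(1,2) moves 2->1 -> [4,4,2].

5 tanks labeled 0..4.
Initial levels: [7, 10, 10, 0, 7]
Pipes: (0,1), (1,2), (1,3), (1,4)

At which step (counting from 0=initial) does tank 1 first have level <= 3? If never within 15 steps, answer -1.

Step 1: flows [1->0,1=2,1->3,1->4] -> levels [8 7 10 1 8]
Step 2: flows [0->1,2->1,1->3,4->1] -> levels [7 9 9 2 7]
Step 3: flows [1->0,1=2,1->3,1->4] -> levels [8 6 9 3 8]
Step 4: flows [0->1,2->1,1->3,4->1] -> levels [7 8 8 4 7]
Step 5: flows [1->0,1=2,1->3,1->4] -> levels [8 5 8 5 8]
Step 6: flows [0->1,2->1,1=3,4->1] -> levels [7 8 7 5 7]
Step 7: flows [1->0,1->2,1->3,1->4] -> levels [8 4 8 6 8]
Step 8: flows [0->1,2->1,3->1,4->1] -> levels [7 8 7 5 7]
  -> period-2 cycle (repeats step 6); tank 1 never drops to <=3
Tank 1 never reaches <=3 within 15 steps

Answer: -1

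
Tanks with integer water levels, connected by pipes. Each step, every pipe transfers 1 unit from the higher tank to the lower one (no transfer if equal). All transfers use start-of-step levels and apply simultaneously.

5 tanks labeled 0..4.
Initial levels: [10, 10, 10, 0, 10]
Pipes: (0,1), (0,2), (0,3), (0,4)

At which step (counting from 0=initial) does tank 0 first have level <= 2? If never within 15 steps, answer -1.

Answer: -1

Derivation:
Step 1: flows [0=1,0=2,0->3,0=4] -> levels [9 10 10 1 10]
Step 2: flows [1->0,2->0,0->3,4->0] -> levels [11 9 9 2 9]
Step 3: flows [0->1,0->2,0->3,0->4] -> levels [7 10 10 3 10]
Step 4: flows [1->0,2->0,0->3,4->0] -> levels [9 9 9 4 9]
Step 5: flows [0=1,0=2,0->3,0=4] -> levels [8 9 9 5 9]
Step 6: flows [1->0,2->0,0->3,4->0] -> levels [10 8 8 6 8]
Step 7: flows [0->1,0->2,0->3,0->4] -> levels [6 9 9 7 9]
Step 8: flows [1->0,2->0,3->0,4->0] -> levels [10 8 8 6 8]
  -> period-2 cycle (repeats step 6); tank 0 never drops to <=2
Tank 0 never reaches <=2 within 15 steps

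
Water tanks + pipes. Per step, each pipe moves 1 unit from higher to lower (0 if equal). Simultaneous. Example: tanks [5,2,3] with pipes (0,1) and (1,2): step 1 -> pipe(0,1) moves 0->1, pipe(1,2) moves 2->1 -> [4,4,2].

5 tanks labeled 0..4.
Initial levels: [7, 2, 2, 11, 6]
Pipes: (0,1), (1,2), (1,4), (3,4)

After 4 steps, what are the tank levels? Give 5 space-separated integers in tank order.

Step 1: flows [0->1,1=2,4->1,3->4] -> levels [6 4 2 10 6]
Step 2: flows [0->1,1->2,4->1,3->4] -> levels [5 5 3 9 6]
Step 3: flows [0=1,1->2,4->1,3->4] -> levels [5 5 4 8 6]
Step 4: flows [0=1,1->2,4->1,3->4] -> levels [5 5 5 7 6]

Answer: 5 5 5 7 6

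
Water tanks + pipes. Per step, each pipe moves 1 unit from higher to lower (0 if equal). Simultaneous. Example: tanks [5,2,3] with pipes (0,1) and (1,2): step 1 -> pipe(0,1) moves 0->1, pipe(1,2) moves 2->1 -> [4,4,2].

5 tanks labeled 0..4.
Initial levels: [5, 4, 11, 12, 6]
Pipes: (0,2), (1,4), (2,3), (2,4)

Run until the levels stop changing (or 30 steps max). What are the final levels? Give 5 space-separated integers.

Answer: 7 8 10 7 6

Derivation:
Step 1: flows [2->0,4->1,3->2,2->4] -> levels [6 5 10 11 6]
Step 2: flows [2->0,4->1,3->2,2->4] -> levels [7 6 9 10 6]
Step 3: flows [2->0,1=4,3->2,2->4] -> levels [8 6 8 9 7]
Step 4: flows [0=2,4->1,3->2,2->4] -> levels [8 7 8 8 7]
Step 5: flows [0=2,1=4,2=3,2->4] -> levels [8 7 7 8 8]
Step 6: flows [0->2,4->1,3->2,4->2] -> levels [7 8 10 7 6]
Step 7: flows [2->0,1->4,2->3,2->4] -> levels [8 7 7 8 8]
  -> period-2 cycle: step 7 state = step 5 state; never stabilizes
  -> state at step 30: (30-5) mod 2 = 1, same as step 6 -> [7 8 10 7 6]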